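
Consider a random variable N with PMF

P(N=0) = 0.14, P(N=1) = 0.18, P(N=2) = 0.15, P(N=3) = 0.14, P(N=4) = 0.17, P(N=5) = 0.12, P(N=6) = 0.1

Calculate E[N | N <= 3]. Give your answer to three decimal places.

1.475

P(N <= 3) = 0.14 + 0.18 + 0.15 + 0.14 = 0.61.
E[N | N <= 3] = [0·0.14 + 1·0.18 + 2·0.15 + 3·0.14] / 0.61
 = 0.9 / 0.61
 = 90/61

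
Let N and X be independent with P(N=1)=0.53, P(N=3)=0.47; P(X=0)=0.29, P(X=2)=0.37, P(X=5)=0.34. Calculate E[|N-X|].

E[|N-X|] = Σ_n Σ_x |n-x| · P(N=n)P(X=x)
 = 1·0.1537 + 1·0.1961 + 4·0.1802 + 3·0.1363 + 1·0.1739 + 2·0.1598
 = 0.1537 + 0.1961 + 0.7208 + 0.4089 + 0.1739 + 0.3196
 = 1.973

1.973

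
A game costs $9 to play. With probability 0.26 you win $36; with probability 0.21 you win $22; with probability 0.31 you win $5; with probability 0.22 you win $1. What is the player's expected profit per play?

6.75

E[payout] = 36·0.26 + 22·0.21 + 5·0.31 + 1·0.22
 = 9.36 + 4.62 + 1.55 + 0.22
 = 15.75
Net = 15.75 - 9 = 6.75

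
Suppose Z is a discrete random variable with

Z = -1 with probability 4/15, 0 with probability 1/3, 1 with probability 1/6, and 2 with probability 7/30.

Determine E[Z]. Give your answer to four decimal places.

0.3667

E[Z] = Σ z·P(Z=z)
 = (-1)·4/15 + 0·1/3 + 1·1/6 + 2·7/30
 = (-4/15) + 0 + 1/6 + 7/15
 = 11/30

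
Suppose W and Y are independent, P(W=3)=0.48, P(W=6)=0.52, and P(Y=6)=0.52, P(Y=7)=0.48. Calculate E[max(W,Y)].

E[max(W,Y)] = Σ_w Σ_y max(w,y) · P(W=w)P(Y=y)
 = 6·0.2496 + 7·0.2304 + 6·0.2704 + 7·0.2496
 = 1.4976 + 1.6128 + 1.6224 + 1.7472
 = 6.48

6.48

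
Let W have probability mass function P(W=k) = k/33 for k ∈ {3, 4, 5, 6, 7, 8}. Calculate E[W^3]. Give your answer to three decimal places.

E[W^3] = Σ w^3·P(W=w)
 = 27·1/11 + 64·4/33 + 125·5/33 + 216·2/11 + 343·7/33 + 512·8/33
 = 27/11 + 256/33 + 625/33 + 432/11 + 2401/33 + 4096/33
 = 8755/33

265.303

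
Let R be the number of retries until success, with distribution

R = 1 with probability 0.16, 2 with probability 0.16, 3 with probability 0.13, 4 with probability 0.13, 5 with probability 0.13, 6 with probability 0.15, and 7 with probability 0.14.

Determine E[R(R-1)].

E[R(R-1)] = Σ r(r-1)·P(R=r)
 = 0·0.16 + 2·0.16 + 6·0.13 + 12·0.13 + 20·0.13 + 30·0.15 + 42·0.14
 = 0 + 0.32 + 0.78 + 1.56 + 2.6 + 4.5 + 5.88
 = 15.64

15.64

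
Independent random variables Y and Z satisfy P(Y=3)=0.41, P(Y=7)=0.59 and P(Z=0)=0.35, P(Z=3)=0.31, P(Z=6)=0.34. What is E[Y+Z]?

8.33

E[Y+Z] = Σ_y Σ_z (y+z) · P(Y=y)P(Z=z)
 = 3·0.1435 + 6·0.1271 + 9·0.1394 + 7·0.2065 + 10·0.1829 + 13·0.2006
 = 0.4305 + 0.7626 + 1.2546 + 1.4455 + 1.829 + 2.6078
 = 8.33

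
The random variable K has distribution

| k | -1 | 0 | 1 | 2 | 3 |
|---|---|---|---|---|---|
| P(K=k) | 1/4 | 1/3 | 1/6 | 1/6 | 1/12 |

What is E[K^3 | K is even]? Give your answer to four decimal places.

2.6667

P(K is even) = 1/3 + 1/6 = 1/2.
E[K^3 | K is even] = [0·1/3 + 8·1/6] / (1/2)
 = 4/3 / (1/2)
 = 8/3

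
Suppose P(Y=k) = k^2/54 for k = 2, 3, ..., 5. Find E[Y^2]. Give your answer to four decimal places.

E[Y^2] = Σ y^2·P(Y=y)
 = 4·2/27 + 9·1/6 + 16·8/27 + 25·25/54
 = 8/27 + 3/2 + 128/27 + 625/54
 = 163/9

18.1111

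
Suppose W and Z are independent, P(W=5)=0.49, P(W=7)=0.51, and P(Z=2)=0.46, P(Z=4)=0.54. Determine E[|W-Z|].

2.94

E[|W-Z|] = Σ_w Σ_z |w-z| · P(W=w)P(Z=z)
 = 3·0.2254 + 1·0.2646 + 5·0.2346 + 3·0.2754
 = 0.6762 + 0.2646 + 1.173 + 0.8262
 = 2.94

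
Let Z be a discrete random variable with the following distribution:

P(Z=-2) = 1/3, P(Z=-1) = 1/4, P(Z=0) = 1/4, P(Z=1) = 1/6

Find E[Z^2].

E[Z^2] = Σ z^2·P(Z=z)
 = 4·1/3 + 1·1/4 + 0·1/4 + 1·1/6
 = 4/3 + 1/4 + 0 + 1/6
 = 7/4

1.75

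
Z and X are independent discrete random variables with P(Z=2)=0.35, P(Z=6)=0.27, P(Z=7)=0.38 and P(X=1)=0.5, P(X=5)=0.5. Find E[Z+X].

7.98

E[Z+X] = Σ_z Σ_x (z+x) · P(Z=z)P(X=x)
 = 3·0.175 + 7·0.175 + 7·0.135 + 11·0.135 + 8·0.19 + 12·0.19
 = 0.525 + 1.225 + 0.945 + 1.485 + 1.52 + 2.28
 = 7.98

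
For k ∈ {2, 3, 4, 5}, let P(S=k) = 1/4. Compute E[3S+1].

E[3S+1] = Σ (3s+1)·P(S=s)
 = 7·1/4 + 10·1/4 + 13·1/4 + 16·1/4
 = 7/4 + 5/2 + 13/4 + 4
 = 23/2

11.5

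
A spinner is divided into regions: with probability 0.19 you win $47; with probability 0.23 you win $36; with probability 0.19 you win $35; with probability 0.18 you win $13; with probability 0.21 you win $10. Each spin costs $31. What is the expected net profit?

E[payout] = 47·0.19 + 36·0.23 + 35·0.19 + 13·0.18 + 10·0.21
 = 8.93 + 8.28 + 6.65 + 2.34 + 2.1
 = 28.3
Net = 28.3 - 31 = -2.7

-2.7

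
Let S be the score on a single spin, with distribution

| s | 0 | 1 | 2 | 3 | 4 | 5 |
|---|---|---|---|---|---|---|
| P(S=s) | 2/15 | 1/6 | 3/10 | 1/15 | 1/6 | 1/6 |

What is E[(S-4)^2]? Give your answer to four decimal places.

5.0667

E[(S-4)^2] = Σ (s-4)^2·P(S=s)
 = 16·2/15 + 9·1/6 + 4·3/10 + 1·1/15 + 0·1/6 + 1·1/6
 = 32/15 + 3/2 + 6/5 + 1/15 + 0 + 1/6
 = 76/15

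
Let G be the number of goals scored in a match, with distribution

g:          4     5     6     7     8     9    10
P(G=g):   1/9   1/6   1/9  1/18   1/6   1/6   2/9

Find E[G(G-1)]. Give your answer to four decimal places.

E[G(G-1)] = Σ g(g-1)·P(G=g)
 = 12·1/9 + 20·1/6 + 30·1/9 + 42·1/18 + 56·1/6 + 72·1/6 + 90·2/9
 = 4/3 + 10/3 + 10/3 + 7/3 + 28/3 + 12 + 20
 = 155/3

51.6667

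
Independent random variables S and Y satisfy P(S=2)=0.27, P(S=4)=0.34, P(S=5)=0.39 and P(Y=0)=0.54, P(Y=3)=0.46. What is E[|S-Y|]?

E[|S-Y|] = Σ_s Σ_y |s-y| · P(S=s)P(Y=y)
 = 2·0.1458 + 1·0.1242 + 4·0.1836 + 1·0.1564 + 5·0.2106 + 2·0.1794
 = 0.2916 + 0.1242 + 0.7344 + 0.1564 + 1.053 + 0.3588
 = 2.7184

2.7184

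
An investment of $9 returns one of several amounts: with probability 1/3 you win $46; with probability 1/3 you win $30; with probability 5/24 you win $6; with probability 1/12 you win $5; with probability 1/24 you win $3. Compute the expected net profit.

E[payout] = 46·1/3 + 30·1/3 + 6·5/24 + 5·1/12 + 3·1/24
 = 46/3 + 10 + 5/4 + 5/12 + 1/8
 = 217/8
Net = 217/8 - 9 = 145/8

18.125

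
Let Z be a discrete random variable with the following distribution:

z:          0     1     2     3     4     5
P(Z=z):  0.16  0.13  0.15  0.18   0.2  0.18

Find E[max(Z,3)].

3.56

E[max(Z,3)] = Σ max(z,3)·P(Z=z)
 = 3·0.16 + 3·0.13 + 3·0.15 + 3·0.18 + 4·0.2 + 5·0.18
 = 0.48 + 0.39 + 0.45 + 0.54 + 0.8 + 0.9
 = 3.56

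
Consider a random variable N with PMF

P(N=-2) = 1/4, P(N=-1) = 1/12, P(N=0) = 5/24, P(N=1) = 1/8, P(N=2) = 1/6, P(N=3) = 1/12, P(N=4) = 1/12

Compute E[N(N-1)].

E[N(N-1)] = Σ n(n-1)·P(N=n)
 = 6·1/4 + 2·1/12 + 0·5/24 + 0·1/8 + 2·1/6 + 6·1/12 + 12·1/12
 = 3/2 + 1/6 + 0 + 0 + 1/3 + 1/2 + 1
 = 7/2

3.5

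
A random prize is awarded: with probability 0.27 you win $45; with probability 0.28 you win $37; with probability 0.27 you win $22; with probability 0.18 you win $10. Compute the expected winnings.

E[payout] = 45·0.27 + 37·0.28 + 22·0.27 + 10·0.18
 = 12.15 + 10.36 + 5.94 + 1.8
 = 30.25

30.25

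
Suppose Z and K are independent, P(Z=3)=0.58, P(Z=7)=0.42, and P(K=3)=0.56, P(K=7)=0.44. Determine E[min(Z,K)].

E[min(Z,K)] = Σ_z Σ_k min(z,k) · P(Z=z)P(K=k)
 = 3·0.3248 + 3·0.2552 + 3·0.2352 + 7·0.1848
 = 0.9744 + 0.7656 + 0.7056 + 1.2936
 = 3.7392

3.7392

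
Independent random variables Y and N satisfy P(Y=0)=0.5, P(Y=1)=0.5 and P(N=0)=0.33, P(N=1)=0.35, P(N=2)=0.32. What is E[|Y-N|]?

0.82

E[|Y-N|] = Σ_y Σ_n |y-n| · P(Y=y)P(N=n)
 = 0·0.165 + 1·0.175 + 2·0.16 + 1·0.165 + 0·0.175 + 1·0.16
 = 0 + 0.175 + 0.32 + 0.165 + 0 + 0.16
 = 0.82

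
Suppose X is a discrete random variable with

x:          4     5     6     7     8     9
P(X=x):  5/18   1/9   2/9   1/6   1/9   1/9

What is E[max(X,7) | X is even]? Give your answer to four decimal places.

P(X is even) = 5/18 + 2/9 + 1/9 = 11/18.
E[max(X,7) | X is even] = [7·5/18 + 7·2/9 + 8·1/9] / (11/18)
 = 79/18 / (11/18)
 = 79/11

7.1818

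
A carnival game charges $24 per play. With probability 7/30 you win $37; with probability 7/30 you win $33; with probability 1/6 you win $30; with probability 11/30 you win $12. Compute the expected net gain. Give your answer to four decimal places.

E[payout] = 37·7/30 + 33·7/30 + 30·1/6 + 12·11/30
 = 259/30 + 77/10 + 5 + 22/5
 = 386/15
Net = 386/15 - 24 = 26/15

1.7333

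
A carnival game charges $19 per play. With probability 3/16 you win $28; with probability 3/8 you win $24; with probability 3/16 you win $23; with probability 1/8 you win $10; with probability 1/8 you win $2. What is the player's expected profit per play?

1.0625

E[payout] = 28·3/16 + 24·3/8 + 23·3/16 + 10·1/8 + 2·1/8
 = 21/4 + 9 + 69/16 + 5/4 + 1/4
 = 321/16
Net = 321/16 - 19 = 17/16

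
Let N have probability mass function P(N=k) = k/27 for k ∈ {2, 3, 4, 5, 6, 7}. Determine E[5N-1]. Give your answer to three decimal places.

E[5N-1] = Σ (5n-1)·P(N=n)
 = 9·2/27 + 14·1/9 + 19·4/27 + 24·5/27 + 29·2/9 + 34·7/27
 = 2/3 + 14/9 + 76/27 + 40/9 + 58/9 + 238/27
 = 668/27

24.741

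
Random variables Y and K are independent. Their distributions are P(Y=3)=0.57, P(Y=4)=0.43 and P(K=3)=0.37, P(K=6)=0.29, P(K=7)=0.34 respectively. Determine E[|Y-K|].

E[|Y-K|] = Σ_y Σ_k |y-k| · P(Y=y)P(K=k)
 = 0·0.2109 + 3·0.1653 + 4·0.1938 + 1·0.1591 + 2·0.1247 + 3·0.1462
 = 0 + 0.4959 + 0.7752 + 0.1591 + 0.2494 + 0.4386
 = 2.1182

2.1182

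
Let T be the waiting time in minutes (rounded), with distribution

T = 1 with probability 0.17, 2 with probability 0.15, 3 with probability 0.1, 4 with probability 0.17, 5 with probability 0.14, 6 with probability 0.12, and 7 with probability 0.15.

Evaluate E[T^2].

E[T^2] = Σ t^2·P(T=t)
 = 1·0.17 + 4·0.15 + 9·0.1 + 16·0.17 + 25·0.14 + 36·0.12 + 49·0.15
 = 0.17 + 0.6 + 0.9 + 2.72 + 3.5 + 4.32 + 7.35
 = 19.56

19.56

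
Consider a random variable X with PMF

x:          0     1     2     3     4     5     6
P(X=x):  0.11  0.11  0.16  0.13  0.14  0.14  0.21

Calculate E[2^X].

22.17

E[2^X] = Σ 2^x·P(X=x)
 = 1·0.11 + 2·0.11 + 4·0.16 + 8·0.13 + 16·0.14 + 32·0.14 + 64·0.21
 = 0.11 + 0.22 + 0.64 + 1.04 + 2.24 + 4.48 + 13.44
 = 22.17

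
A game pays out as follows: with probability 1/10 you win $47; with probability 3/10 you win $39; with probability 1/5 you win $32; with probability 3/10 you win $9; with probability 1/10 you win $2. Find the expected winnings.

E[payout] = 47·1/10 + 39·3/10 + 32·1/5 + 9·3/10 + 2·1/10
 = 47/10 + 117/10 + 32/5 + 27/10 + 1/5
 = 257/10

25.7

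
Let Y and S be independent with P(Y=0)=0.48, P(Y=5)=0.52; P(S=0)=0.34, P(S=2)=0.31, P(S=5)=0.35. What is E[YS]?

E[YS] = Σ_y Σ_s ys · P(Y=y)P(S=s)
 = 0·0.1632 + 0·0.1488 + 0·0.168 + 0·0.1768 + 10·0.1612 + 25·0.182
 = 0 + 0 + 0 + 0 + 1.612 + 4.55
 = 6.162

6.162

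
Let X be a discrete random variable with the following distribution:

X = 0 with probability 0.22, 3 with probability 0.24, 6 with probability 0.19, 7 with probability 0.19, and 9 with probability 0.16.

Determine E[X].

E[X] = Σ x·P(X=x)
 = 0·0.22 + 3·0.24 + 6·0.19 + 7·0.19 + 9·0.16
 = 0 + 0.72 + 1.14 + 1.33 + 1.44
 = 4.63

4.63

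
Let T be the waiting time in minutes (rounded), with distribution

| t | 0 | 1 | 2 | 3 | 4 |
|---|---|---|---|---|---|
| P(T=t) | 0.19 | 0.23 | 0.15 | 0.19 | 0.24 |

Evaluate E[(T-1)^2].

3.26

E[(T-1)^2] = Σ (t-1)^2·P(T=t)
 = 1·0.19 + 0·0.23 + 1·0.15 + 4·0.19 + 9·0.24
 = 0.19 + 0 + 0.15 + 0.76 + 2.16
 = 3.26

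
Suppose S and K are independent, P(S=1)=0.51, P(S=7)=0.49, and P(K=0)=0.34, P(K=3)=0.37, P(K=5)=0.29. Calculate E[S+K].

6.5

E[S+K] = Σ_s Σ_k (s+k) · P(S=s)P(K=k)
 = 1·0.1734 + 4·0.1887 + 6·0.1479 + 7·0.1666 + 10·0.1813 + 12·0.1421
 = 0.1734 + 0.7548 + 0.8874 + 1.1662 + 1.813 + 1.7052
 = 6.5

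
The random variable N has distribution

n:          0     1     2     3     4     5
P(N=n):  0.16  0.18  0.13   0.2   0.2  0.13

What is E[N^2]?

8.95

E[N^2] = Σ n^2·P(N=n)
 = 0·0.16 + 1·0.18 + 4·0.13 + 9·0.2 + 16·0.2 + 25·0.13
 = 0 + 0.18 + 0.52 + 1.8 + 3.2 + 3.25
 = 8.95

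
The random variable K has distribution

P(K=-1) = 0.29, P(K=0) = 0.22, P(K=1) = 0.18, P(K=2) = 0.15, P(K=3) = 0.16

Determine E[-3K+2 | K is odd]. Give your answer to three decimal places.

P(K is odd) = 0.29 + 0.18 + 0.16 = 0.63.
E[-3K+2 | K is odd] = [5·0.29 + (-1)·0.18 + (-7)·0.16] / 0.63
 = 0.15 / 0.63
 = 5/21

0.238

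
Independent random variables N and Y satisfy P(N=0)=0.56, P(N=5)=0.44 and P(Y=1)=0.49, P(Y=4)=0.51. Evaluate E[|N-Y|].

2.5036

E[|N-Y|] = Σ_n Σ_y |n-y| · P(N=n)P(Y=y)
 = 1·0.2744 + 4·0.2856 + 4·0.2156 + 1·0.2244
 = 0.2744 + 1.1424 + 0.8624 + 0.2244
 = 2.5036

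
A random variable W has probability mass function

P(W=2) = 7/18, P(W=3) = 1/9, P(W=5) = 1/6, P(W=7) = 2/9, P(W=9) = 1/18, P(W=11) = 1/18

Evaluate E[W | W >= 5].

7

P(W >= 5) = 1/6 + 2/9 + 1/18 + 1/18 = 1/2.
E[W | W >= 5] = [5·1/6 + 7·2/9 + 9·1/18 + 11·1/18] / (1/2)
 = 7/2 / (1/2)
 = 7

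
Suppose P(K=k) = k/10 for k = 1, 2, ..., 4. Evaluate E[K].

3

E[K] = Σ k·P(K=k)
 = 1·1/10 + 2·1/5 + 3·3/10 + 4·2/5
 = 1/10 + 2/5 + 9/10 + 8/5
 = 3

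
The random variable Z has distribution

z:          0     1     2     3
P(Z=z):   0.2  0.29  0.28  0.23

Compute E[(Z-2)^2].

1.32

E[(Z-2)^2] = Σ (z-2)^2·P(Z=z)
 = 4·0.2 + 1·0.29 + 0·0.28 + 1·0.23
 = 0.8 + 0.29 + 0 + 0.23
 = 1.32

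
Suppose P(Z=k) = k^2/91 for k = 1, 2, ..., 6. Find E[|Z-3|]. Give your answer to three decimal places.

E[|Z-3|] = Σ |z-3|·P(Z=z)
 = 2·1/91 + 1·4/91 + 0·9/91 + 1·16/91 + 2·25/91 + 3·36/91
 = 2/91 + 4/91 + 0 + 16/91 + 50/91 + 108/91
 = 180/91

1.978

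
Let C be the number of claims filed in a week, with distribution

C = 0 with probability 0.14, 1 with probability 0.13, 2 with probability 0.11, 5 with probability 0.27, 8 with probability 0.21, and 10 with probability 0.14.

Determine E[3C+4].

18.34

E[3C+4] = Σ (3c+4)·P(C=c)
 = 4·0.14 + 7·0.13 + 10·0.11 + 19·0.27 + 28·0.21 + 34·0.14
 = 0.56 + 0.91 + 1.1 + 5.13 + 5.88 + 4.76
 = 18.34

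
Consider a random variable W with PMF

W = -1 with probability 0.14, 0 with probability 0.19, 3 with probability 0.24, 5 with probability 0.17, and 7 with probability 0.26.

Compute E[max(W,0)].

E[max(W,0)] = Σ max(w,0)·P(W=w)
 = 0·0.14 + 0·0.19 + 3·0.24 + 5·0.17 + 7·0.26
 = 0 + 0 + 0.72 + 0.85 + 1.82
 = 3.39

3.39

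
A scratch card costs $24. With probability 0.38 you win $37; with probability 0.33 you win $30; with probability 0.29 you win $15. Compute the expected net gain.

E[payout] = 37·0.38 + 30·0.33 + 15·0.29
 = 14.06 + 9.9 + 4.35
 = 28.31
Net = 28.31 - 24 = 4.31

4.31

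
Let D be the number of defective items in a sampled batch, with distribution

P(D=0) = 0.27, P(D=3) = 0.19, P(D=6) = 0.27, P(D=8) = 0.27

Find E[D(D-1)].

E[D(D-1)] = Σ d(d-1)·P(D=d)
 = 0·0.27 + 6·0.19 + 30·0.27 + 56·0.27
 = 0 + 1.14 + 8.1 + 15.12
 = 24.36

24.36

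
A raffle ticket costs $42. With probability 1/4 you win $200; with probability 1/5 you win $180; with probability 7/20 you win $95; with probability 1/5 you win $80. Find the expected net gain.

E[payout] = 200·1/4 + 180·1/5 + 95·7/20 + 80·1/5
 = 50 + 36 + 133/4 + 16
 = 541/4
Net = 541/4 - 42 = 373/4

93.25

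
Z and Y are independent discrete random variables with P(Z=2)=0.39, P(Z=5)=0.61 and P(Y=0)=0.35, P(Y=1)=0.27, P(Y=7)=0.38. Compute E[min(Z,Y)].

1.7254

E[min(Z,Y)] = Σ_z Σ_y min(z,y) · P(Z=z)P(Y=y)
 = 0·0.1365 + 1·0.1053 + 2·0.1482 + 0·0.2135 + 1·0.1647 + 5·0.2318
 = 0 + 0.1053 + 0.2964 + 0 + 0.1647 + 1.159
 = 1.7254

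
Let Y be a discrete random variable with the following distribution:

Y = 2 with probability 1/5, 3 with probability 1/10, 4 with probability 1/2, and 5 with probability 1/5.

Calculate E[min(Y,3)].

2.8

E[min(Y,3)] = Σ min(y,3)·P(Y=y)
 = 2·1/5 + 3·1/10 + 3·1/2 + 3·1/5
 = 2/5 + 3/10 + 3/2 + 3/5
 = 14/5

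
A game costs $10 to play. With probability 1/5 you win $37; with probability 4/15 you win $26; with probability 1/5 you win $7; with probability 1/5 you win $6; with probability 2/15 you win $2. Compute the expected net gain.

E[payout] = 37·1/5 + 26·4/15 + 7·1/5 + 6·1/5 + 2·2/15
 = 37/5 + 104/15 + 7/5 + 6/5 + 4/15
 = 86/5
Net = 86/5 - 10 = 36/5

7.2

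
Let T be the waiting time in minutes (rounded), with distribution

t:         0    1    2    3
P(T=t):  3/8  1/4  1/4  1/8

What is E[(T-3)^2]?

E[(T-3)^2] = Σ (t-3)^2·P(T=t)
 = 9·3/8 + 4·1/4 + 1·1/4 + 0·1/8
 = 27/8 + 1 + 1/4 + 0
 = 37/8

4.625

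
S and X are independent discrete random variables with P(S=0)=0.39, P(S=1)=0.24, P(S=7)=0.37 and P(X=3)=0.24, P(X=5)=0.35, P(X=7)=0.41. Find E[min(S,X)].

2.2158

E[min(S,X)] = Σ_s Σ_x min(s,x) · P(S=s)P(X=x)
 = 0·0.0936 + 0·0.1365 + 0·0.1599 + 1·0.0576 + 1·0.084 + 1·0.0984 + 3·0.0888 + 5·0.1295 + 7·0.1517
 = 0 + 0 + 0 + 0.0576 + 0.084 + 0.0984 + 0.2664 + 0.6475 + 1.0619
 = 2.2158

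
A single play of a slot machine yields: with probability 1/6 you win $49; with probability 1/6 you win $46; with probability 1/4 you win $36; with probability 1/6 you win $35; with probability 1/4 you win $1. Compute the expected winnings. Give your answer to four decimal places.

E[payout] = 49·1/6 + 46·1/6 + 36·1/4 + 35·1/6 + 1·1/4
 = 49/6 + 23/3 + 9 + 35/6 + 1/4
 = 371/12

30.9167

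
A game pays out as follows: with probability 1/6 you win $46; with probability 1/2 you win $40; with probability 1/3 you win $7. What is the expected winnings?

30

E[payout] = 46·1/6 + 40·1/2 + 7·1/3
 = 23/3 + 20 + 7/3
 = 30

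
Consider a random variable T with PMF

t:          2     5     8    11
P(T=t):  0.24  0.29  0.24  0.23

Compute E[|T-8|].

E[|T-8|] = Σ |t-8|·P(T=t)
 = 6·0.24 + 3·0.29 + 0·0.24 + 3·0.23
 = 1.44 + 0.87 + 0 + 0.69
 = 3

3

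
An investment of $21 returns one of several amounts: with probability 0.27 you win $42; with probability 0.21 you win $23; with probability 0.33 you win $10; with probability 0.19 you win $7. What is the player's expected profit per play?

E[payout] = 42·0.27 + 23·0.21 + 10·0.33 + 7·0.19
 = 11.34 + 4.83 + 3.3 + 1.33
 = 20.8
Net = 20.8 - 21 = -0.2

-0.2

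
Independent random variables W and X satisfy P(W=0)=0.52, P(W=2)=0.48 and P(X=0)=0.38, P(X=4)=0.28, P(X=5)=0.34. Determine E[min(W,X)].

E[min(W,X)] = Σ_w Σ_x min(w,x) · P(W=w)P(X=x)
 = 0·0.1976 + 0·0.1456 + 0·0.1768 + 0·0.1824 + 2·0.1344 + 2·0.1632
 = 0 + 0 + 0 + 0 + 0.2688 + 0.3264
 = 0.5952

0.5952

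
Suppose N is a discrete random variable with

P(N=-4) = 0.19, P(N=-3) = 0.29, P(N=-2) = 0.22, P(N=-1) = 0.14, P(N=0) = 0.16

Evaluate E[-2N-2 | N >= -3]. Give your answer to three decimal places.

1.580

P(N >= -3) = 0.29 + 0.22 + 0.14 + 0.16 = 0.81.
E[-2N-2 | N >= -3] = [4·0.29 + 2·0.22 + 0·0.14 + (-2)·0.16] / 0.81
 = 1.28 / 0.81
 = 128/81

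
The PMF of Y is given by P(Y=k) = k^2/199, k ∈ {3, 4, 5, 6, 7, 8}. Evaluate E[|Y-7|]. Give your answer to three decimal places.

1.176

E[|Y-7|] = Σ |y-7|·P(Y=y)
 = 4·9/199 + 3·16/199 + 2·25/199 + 1·36/199 + 0·49/199 + 1·64/199
 = 36/199 + 48/199 + 50/199 + 36/199 + 0 + 64/199
 = 234/199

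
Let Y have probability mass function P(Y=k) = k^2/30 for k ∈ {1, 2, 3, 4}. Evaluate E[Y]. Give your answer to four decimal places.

E[Y] = Σ y·P(Y=y)
 = 1·1/30 + 2·2/15 + 3·3/10 + 4·8/15
 = 1/30 + 4/15 + 9/10 + 32/15
 = 10/3

3.3333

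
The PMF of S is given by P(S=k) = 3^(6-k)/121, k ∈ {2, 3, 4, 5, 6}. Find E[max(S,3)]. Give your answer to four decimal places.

E[max(S,3)] = Σ max(s,3)·P(S=s)
 = 3·81/121 + 3·27/121 + 4·9/121 + 5·3/121 + 6·1/121
 = 243/121 + 81/121 + 36/121 + 15/121 + 6/121
 = 381/121

3.1488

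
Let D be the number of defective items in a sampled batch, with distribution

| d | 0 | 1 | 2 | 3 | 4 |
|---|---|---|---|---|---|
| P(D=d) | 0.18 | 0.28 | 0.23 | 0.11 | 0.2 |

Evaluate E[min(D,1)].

0.82

E[min(D,1)] = Σ min(d,1)·P(D=d)
 = 0·0.18 + 1·0.28 + 1·0.23 + 1·0.11 + 1·0.2
 = 0 + 0.28 + 0.23 + 0.11 + 0.2
 = 0.82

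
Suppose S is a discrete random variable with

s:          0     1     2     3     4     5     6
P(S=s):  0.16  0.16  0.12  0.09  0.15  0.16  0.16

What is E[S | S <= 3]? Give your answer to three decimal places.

P(S <= 3) = 0.16 + 0.16 + 0.12 + 0.09 = 0.53.
E[S | S <= 3] = [0·0.16 + 1·0.16 + 2·0.12 + 3·0.09] / 0.53
 = 0.67 / 0.53
 = 67/53

1.264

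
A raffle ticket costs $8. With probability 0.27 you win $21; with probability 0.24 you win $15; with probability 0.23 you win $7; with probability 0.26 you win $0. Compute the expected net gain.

E[payout] = 21·0.27 + 15·0.24 + 7·0.23 + 0·0.26
 = 5.67 + 3.6 + 1.61 + 0
 = 10.88
Net = 10.88 - 8 = 2.88

2.88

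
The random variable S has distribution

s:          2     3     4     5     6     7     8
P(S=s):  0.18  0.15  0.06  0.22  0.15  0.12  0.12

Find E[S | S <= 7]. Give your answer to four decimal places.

P(S <= 7) = 0.18 + 0.15 + 0.06 + 0.22 + 0.15 + 0.12 = 0.88.
E[S | S <= 7] = [2·0.18 + 3·0.15 + 4·0.06 + 5·0.22 + 6·0.15 + 7·0.12] / 0.88
 = 3.89 / 0.88
 = 389/88

4.4205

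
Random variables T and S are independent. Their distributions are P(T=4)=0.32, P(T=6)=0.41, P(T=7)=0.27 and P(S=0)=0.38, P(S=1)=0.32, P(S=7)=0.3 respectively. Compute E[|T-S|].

4.032

E[|T-S|] = Σ_t Σ_s |t-s| · P(T=t)P(S=s)
 = 4·0.1216 + 3·0.1024 + 3·0.096 + 6·0.1558 + 5·0.1312 + 1·0.123 + 7·0.1026 + 6·0.0864 + 0·0.081
 = 0.4864 + 0.3072 + 0.288 + 0.9348 + 0.656 + 0.123 + 0.7182 + 0.5184 + 0
 = 4.032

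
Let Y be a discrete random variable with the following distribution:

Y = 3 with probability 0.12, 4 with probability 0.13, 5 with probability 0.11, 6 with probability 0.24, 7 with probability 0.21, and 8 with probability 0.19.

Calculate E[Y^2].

37

E[Y^2] = Σ y^2·P(Y=y)
 = 9·0.12 + 16·0.13 + 25·0.11 + 36·0.24 + 49·0.21 + 64·0.19
 = 1.08 + 2.08 + 2.75 + 8.64 + 10.29 + 12.16
 = 37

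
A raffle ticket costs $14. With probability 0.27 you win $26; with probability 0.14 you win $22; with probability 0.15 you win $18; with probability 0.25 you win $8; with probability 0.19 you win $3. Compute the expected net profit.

E[payout] = 26·0.27 + 22·0.14 + 18·0.15 + 8·0.25 + 3·0.19
 = 7.02 + 3.08 + 2.7 + 2 + 0.57
 = 15.37
Net = 15.37 - 14 = 1.37

1.37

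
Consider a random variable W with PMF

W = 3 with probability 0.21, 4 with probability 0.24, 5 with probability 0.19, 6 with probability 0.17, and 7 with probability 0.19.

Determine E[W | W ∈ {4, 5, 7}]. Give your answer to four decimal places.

5.2258

P(W ∈ {4, 5, 7}) = 0.24 + 0.19 + 0.19 = 0.62.
E[W | W ∈ {4, 5, 7}] = [4·0.24 + 5·0.19 + 7·0.19] / 0.62
 = 3.24 / 0.62
 = 162/31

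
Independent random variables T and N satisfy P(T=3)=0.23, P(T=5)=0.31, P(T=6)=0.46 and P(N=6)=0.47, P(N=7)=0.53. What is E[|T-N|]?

E[|T-N|] = Σ_t Σ_n |t-n| · P(T=t)P(N=n)
 = 3·0.1081 + 4·0.1219 + 1·0.1457 + 2·0.1643 + 0·0.2162 + 1·0.2438
 = 0.3243 + 0.4876 + 0.1457 + 0.3286 + 0 + 0.2438
 = 1.53

1.53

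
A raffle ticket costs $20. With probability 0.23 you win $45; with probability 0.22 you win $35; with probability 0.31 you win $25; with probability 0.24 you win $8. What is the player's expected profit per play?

E[payout] = 45·0.23 + 35·0.22 + 25·0.31 + 8·0.24
 = 10.35 + 7.7 + 7.75 + 1.92
 = 27.72
Net = 27.72 - 20 = 7.72

7.72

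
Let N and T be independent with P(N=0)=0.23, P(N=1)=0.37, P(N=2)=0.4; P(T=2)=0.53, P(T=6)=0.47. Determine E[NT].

4.5396

E[NT] = Σ_n Σ_t nt · P(N=n)P(T=t)
 = 0·0.1219 + 0·0.1081 + 2·0.1961 + 6·0.1739 + 4·0.212 + 12·0.188
 = 0 + 0 + 0.3922 + 1.0434 + 0.848 + 2.256
 = 4.5396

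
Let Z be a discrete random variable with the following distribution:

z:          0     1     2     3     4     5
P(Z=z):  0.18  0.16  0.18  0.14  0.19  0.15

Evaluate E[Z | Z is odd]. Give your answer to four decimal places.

2.9556

P(Z is odd) = 0.16 + 0.14 + 0.15 = 0.45.
E[Z | Z is odd] = [1·0.16 + 3·0.14 + 5·0.15] / 0.45
 = 1.33 / 0.45
 = 133/45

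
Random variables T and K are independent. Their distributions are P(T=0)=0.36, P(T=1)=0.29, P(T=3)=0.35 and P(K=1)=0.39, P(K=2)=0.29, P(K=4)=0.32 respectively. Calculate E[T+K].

E[T+K] = Σ_t Σ_k (t+k) · P(T=t)P(K=k)
 = 1·0.1404 + 2·0.1044 + 4·0.1152 + 2·0.1131 + 3·0.0841 + 5·0.0928 + 4·0.1365 + 5·0.1015 + 7·0.112
 = 0.1404 + 0.2088 + 0.4608 + 0.2262 + 0.2523 + 0.464 + 0.546 + 0.5075 + 0.784
 = 3.59

3.59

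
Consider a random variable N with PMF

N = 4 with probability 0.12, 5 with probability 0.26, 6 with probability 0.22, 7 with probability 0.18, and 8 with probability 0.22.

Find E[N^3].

262.08

E[N^3] = Σ n^3·P(N=n)
 = 64·0.12 + 125·0.26 + 216·0.22 + 343·0.18 + 512·0.22
 = 7.68 + 32.5 + 47.52 + 61.74 + 112.64
 = 262.08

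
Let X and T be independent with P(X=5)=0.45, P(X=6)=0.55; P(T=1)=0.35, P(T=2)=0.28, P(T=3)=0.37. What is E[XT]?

E[XT] = Σ_x Σ_t xt · P(X=x)P(T=t)
 = 5·0.1575 + 10·0.126 + 15·0.1665 + 6·0.1925 + 12·0.154 + 18·0.2035
 = 0.7875 + 1.26 + 2.4975 + 1.155 + 1.848 + 3.663
 = 11.211

11.211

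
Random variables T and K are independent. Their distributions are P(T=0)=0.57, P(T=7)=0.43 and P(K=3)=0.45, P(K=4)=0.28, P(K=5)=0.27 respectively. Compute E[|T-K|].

E[|T-K|] = Σ_t Σ_k |t-k| · P(T=t)P(K=k)
 = 3·0.2565 + 4·0.1596 + 5·0.1539 + 4·0.1935 + 3·0.1204 + 2·0.1161
 = 0.7695 + 0.6384 + 0.7695 + 0.774 + 0.3612 + 0.2322
 = 3.5448

3.5448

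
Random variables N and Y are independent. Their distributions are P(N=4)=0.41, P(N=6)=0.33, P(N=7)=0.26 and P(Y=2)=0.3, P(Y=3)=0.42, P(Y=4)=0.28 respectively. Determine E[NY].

16.2112

E[NY] = Σ_n Σ_y ny · P(N=n)P(Y=y)
 = 8·0.123 + 12·0.1722 + 16·0.1148 + 12·0.099 + 18·0.1386 + 24·0.0924 + 14·0.078 + 21·0.1092 + 28·0.0728
 = 0.984 + 2.0664 + 1.8368 + 1.188 + 2.4948 + 2.2176 + 1.092 + 2.2932 + 2.0384
 = 16.2112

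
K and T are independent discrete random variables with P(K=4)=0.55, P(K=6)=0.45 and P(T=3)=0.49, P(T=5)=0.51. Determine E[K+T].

8.92

E[K+T] = Σ_k Σ_t (k+t) · P(K=k)P(T=t)
 = 7·0.2695 + 9·0.2805 + 9·0.2205 + 11·0.2295
 = 1.8865 + 2.5245 + 1.9845 + 2.5245
 = 8.92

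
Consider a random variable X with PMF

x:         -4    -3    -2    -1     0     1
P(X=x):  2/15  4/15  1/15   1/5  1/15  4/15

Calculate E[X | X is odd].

P(X is odd) = 4/15 + 1/5 + 4/15 = 11/15.
E[X | X is odd] = [(-3)·4/15 + (-1)·1/5 + 1·4/15] / (11/15)
 = -11/15 / (11/15)
 = -1

-1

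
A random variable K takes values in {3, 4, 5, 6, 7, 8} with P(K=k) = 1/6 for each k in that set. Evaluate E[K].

5.5

E[K] = Σ k·P(K=k)
 = 3·1/6 + 4·1/6 + 5·1/6 + 6·1/6 + 7·1/6 + 8·1/6
 = 1/2 + 2/3 + 5/6 + 1 + 7/6 + 4/3
 = 11/2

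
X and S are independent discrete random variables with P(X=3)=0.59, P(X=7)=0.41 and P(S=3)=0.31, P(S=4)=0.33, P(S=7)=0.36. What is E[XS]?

E[XS] = Σ_x Σ_s xs · P(X=x)P(S=s)
 = 9·0.1829 + 12·0.1947 + 21·0.2124 + 21·0.1271 + 28·0.1353 + 49·0.1476
 = 1.6461 + 2.3364 + 4.4604 + 2.6691 + 3.7884 + 7.2324
 = 22.1328

22.1328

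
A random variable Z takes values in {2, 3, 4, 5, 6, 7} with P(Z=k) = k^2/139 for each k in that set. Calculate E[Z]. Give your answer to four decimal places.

E[Z] = Σ z·P(Z=z)
 = 2·4/139 + 3·9/139 + 4·16/139 + 5·25/139 + 6·36/139 + 7·49/139
 = 8/139 + 27/139 + 64/139 + 125/139 + 216/139 + 343/139
 = 783/139

5.6331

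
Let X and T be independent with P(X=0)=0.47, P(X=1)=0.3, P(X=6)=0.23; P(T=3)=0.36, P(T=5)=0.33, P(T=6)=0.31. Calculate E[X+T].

6.27

E[X+T] = Σ_x Σ_t (x+t) · P(X=x)P(T=t)
 = 3·0.1692 + 5·0.1551 + 6·0.1457 + 4·0.108 + 6·0.099 + 7·0.093 + 9·0.0828 + 11·0.0759 + 12·0.0713
 = 0.5076 + 0.7755 + 0.8742 + 0.432 + 0.594 + 0.651 + 0.7452 + 0.8349 + 0.8556
 = 6.27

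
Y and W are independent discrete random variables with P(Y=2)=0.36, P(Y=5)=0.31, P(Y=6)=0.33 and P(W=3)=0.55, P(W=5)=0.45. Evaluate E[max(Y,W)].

4.934

E[max(Y,W)] = Σ_y Σ_w max(y,w) · P(Y=y)P(W=w)
 = 3·0.198 + 5·0.162 + 5·0.1705 + 5·0.1395 + 6·0.1815 + 6·0.1485
 = 0.594 + 0.81 + 0.8525 + 0.6975 + 1.089 + 0.891
 = 4.934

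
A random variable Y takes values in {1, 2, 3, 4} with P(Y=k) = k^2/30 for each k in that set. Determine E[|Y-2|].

1.4

E[|Y-2|] = Σ |y-2|·P(Y=y)
 = 1·1/30 + 0·2/15 + 1·3/10 + 2·8/15
 = 1/30 + 0 + 3/10 + 16/15
 = 7/5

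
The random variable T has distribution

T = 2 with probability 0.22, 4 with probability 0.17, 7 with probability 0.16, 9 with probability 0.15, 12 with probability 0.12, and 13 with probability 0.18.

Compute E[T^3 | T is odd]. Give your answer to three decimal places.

P(T is odd) = 0.16 + 0.15 + 0.18 = 0.49.
E[T^3 | T is odd] = [343·0.16 + 729·0.15 + 2197·0.18] / 0.49
 = 559.69 / 0.49
 = 55969/49

1142.224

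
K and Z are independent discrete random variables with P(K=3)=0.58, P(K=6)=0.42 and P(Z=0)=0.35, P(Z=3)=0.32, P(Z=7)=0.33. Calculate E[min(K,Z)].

E[min(K,Z)] = Σ_k Σ_z min(k,z) · P(K=k)P(Z=z)
 = 0·0.203 + 3·0.1856 + 3·0.1914 + 0·0.147 + 3·0.1344 + 6·0.1386
 = 0 + 0.5568 + 0.5742 + 0 + 0.4032 + 0.8316
 = 2.3658

2.3658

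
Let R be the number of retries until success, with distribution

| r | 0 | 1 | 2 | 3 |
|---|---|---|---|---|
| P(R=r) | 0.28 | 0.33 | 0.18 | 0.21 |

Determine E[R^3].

7.44

E[R^3] = Σ r^3·P(R=r)
 = 0·0.28 + 1·0.33 + 8·0.18 + 27·0.21
 = 0 + 0.33 + 1.44 + 5.67
 = 7.44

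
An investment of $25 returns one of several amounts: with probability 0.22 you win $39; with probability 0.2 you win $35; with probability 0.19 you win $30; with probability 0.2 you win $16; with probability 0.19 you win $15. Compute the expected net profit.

E[payout] = 39·0.22 + 35·0.2 + 30·0.19 + 16·0.2 + 15·0.19
 = 8.58 + 7 + 5.7 + 3.2 + 2.85
 = 27.33
Net = 27.33 - 25 = 2.33

2.33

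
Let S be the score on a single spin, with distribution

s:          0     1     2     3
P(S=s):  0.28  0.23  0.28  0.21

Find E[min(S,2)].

1.21

E[min(S,2)] = Σ min(s,2)·P(S=s)
 = 0·0.28 + 1·0.23 + 2·0.28 + 2·0.21
 = 0 + 0.23 + 0.56 + 0.42
 = 1.21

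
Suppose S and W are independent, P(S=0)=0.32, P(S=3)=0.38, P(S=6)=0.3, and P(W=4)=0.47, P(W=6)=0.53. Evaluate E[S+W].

8

E[S+W] = Σ_s Σ_w (s+w) · P(S=s)P(W=w)
 = 4·0.1504 + 6·0.1696 + 7·0.1786 + 9·0.2014 + 10·0.141 + 12·0.159
 = 0.6016 + 1.0176 + 1.2502 + 1.8126 + 1.41 + 1.908
 = 8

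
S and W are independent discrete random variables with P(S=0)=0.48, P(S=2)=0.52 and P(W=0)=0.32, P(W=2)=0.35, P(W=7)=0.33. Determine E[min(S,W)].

0.7072

E[min(S,W)] = Σ_s Σ_w min(s,w) · P(S=s)P(W=w)
 = 0·0.1536 + 0·0.168 + 0·0.1584 + 0·0.1664 + 2·0.182 + 2·0.1716
 = 0 + 0 + 0 + 0 + 0.364 + 0.3432
 = 0.7072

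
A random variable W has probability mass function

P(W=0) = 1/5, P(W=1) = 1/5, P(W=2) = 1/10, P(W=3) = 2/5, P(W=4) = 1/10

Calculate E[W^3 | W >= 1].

P(W >= 1) = 1/5 + 1/10 + 2/5 + 1/10 = 4/5.
E[W^3 | W >= 1] = [1·1/5 + 8·1/10 + 27·2/5 + 64·1/10] / (4/5)
 = 91/5 / (4/5)
 = 91/4

22.75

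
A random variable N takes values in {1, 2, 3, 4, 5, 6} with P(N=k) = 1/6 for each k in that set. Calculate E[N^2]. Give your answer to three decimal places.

E[N^2] = Σ n^2·P(N=n)
 = 1·1/6 + 4·1/6 + 9·1/6 + 16·1/6 + 25·1/6 + 36·1/6
 = 1/6 + 2/3 + 3/2 + 8/3 + 25/6 + 6
 = 91/6

15.167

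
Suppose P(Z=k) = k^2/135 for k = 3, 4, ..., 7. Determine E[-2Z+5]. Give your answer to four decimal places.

E[-2Z+5] = Σ (-2z+5)·P(Z=z)
 = (-1)·1/15 + (-3)·16/135 + (-5)·5/27 + (-7)·4/15 + (-9)·49/135
 = (-1/15) + (-16/45) + (-25/27) + (-28/15) + (-49/15)
 = -175/27

-6.4815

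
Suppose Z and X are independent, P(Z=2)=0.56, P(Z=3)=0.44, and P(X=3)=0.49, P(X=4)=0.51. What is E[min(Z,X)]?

2.44

E[min(Z,X)] = Σ_z Σ_x min(z,x) · P(Z=z)P(X=x)
 = 2·0.2744 + 2·0.2856 + 3·0.2156 + 3·0.2244
 = 0.5488 + 0.5712 + 0.6468 + 0.6732
 = 2.44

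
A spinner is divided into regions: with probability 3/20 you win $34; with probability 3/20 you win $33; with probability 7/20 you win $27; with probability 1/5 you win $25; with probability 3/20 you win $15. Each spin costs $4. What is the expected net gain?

22.75

E[payout] = 34·3/20 + 33·3/20 + 27·7/20 + 25·1/5 + 15·3/20
 = 51/10 + 99/20 + 189/20 + 5 + 9/4
 = 107/4
Net = 107/4 - 4 = 91/4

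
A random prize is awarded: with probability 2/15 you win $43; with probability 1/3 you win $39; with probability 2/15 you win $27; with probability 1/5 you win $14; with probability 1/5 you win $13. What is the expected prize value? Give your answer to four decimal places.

27.7333

E[payout] = 43·2/15 + 39·1/3 + 27·2/15 + 14·1/5 + 13·1/5
 = 86/15 + 13 + 18/5 + 14/5 + 13/5
 = 416/15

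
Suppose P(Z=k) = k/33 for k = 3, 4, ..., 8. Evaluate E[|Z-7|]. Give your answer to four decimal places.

E[|Z-7|] = Σ |z-7|·P(Z=z)
 = 4·1/11 + 3·4/33 + 2·5/33 + 1·2/11 + 0·7/33 + 1·8/33
 = 4/11 + 4/11 + 10/33 + 2/11 + 0 + 8/33
 = 16/11

1.4545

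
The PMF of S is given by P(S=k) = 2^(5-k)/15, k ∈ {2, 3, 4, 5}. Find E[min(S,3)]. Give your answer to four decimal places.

2.4667

E[min(S,3)] = Σ min(s,3)·P(S=s)
 = 2·8/15 + 3·4/15 + 3·2/15 + 3·1/15
 = 16/15 + 4/5 + 2/5 + 1/5
 = 37/15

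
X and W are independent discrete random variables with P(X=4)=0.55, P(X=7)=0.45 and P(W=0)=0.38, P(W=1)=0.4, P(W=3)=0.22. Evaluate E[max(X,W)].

E[max(X,W)] = Σ_x Σ_w max(x,w) · P(X=x)P(W=w)
 = 4·0.209 + 4·0.22 + 4·0.121 + 7·0.171 + 7·0.18 + 7·0.099
 = 0.836 + 0.88 + 0.484 + 1.197 + 1.26 + 0.693
 = 5.35

5.35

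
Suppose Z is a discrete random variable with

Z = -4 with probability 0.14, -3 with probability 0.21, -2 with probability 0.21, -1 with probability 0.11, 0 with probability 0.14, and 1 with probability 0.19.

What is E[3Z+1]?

E[3Z+1] = Σ (3z+1)·P(Z=z)
 = (-11)·0.14 + (-8)·0.21 + (-5)·0.21 + (-2)·0.11 + 1·0.14 + 4·0.19
 = (-1.54) + (-1.68) + (-1.05) + (-0.22) + 0.14 + 0.76
 = -3.59

-3.59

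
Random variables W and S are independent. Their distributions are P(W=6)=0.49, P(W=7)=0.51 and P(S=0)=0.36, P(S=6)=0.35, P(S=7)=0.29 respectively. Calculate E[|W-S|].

E[|W-S|] = Σ_w Σ_s |w-s| · P(W=w)P(S=s)
 = 6·0.1764 + 0·0.1715 + 1·0.1421 + 7·0.1836 + 1·0.1785 + 0·0.1479
 = 1.0584 + 0 + 0.1421 + 1.2852 + 0.1785 + 0
 = 2.6642

2.6642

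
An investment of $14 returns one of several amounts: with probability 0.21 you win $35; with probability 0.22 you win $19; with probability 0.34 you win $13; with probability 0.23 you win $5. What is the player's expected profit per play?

3.1

E[payout] = 35·0.21 + 19·0.22 + 13·0.34 + 5·0.23
 = 7.35 + 4.18 + 4.42 + 1.15
 = 17.1
Net = 17.1 - 14 = 3.1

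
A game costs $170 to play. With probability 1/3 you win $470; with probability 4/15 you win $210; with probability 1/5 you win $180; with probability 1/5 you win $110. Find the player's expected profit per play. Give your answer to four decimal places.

100.6667

E[payout] = 470·1/3 + 210·4/15 + 180·1/5 + 110·1/5
 = 470/3 + 56 + 36 + 22
 = 812/3
Net = 812/3 - 170 = 302/3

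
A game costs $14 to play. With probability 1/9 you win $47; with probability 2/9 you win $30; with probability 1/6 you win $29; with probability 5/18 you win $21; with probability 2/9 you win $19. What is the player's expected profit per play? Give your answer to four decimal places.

12.7778

E[payout] = 47·1/9 + 30·2/9 + 29·1/6 + 21·5/18 + 19·2/9
 = 47/9 + 20/3 + 29/6 + 35/6 + 38/9
 = 241/9
Net = 241/9 - 14 = 115/9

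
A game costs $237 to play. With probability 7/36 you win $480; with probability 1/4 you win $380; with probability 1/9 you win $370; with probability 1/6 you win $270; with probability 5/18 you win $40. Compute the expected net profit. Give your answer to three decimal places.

48.556

E[payout] = 480·7/36 + 380·1/4 + 370·1/9 + 270·1/6 + 40·5/18
 = 280/3 + 95 + 370/9 + 45 + 100/9
 = 2570/9
Net = 2570/9 - 237 = 437/9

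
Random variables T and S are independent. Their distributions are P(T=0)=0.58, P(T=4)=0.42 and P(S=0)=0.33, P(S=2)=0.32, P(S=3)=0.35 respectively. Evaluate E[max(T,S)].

E[max(T,S)] = Σ_t Σ_s max(t,s) · P(T=t)P(S=s)
 = 0·0.1914 + 2·0.1856 + 3·0.203 + 4·0.1386 + 4·0.1344 + 4·0.147
 = 0 + 0.3712 + 0.609 + 0.5544 + 0.5376 + 0.588
 = 2.6602

2.6602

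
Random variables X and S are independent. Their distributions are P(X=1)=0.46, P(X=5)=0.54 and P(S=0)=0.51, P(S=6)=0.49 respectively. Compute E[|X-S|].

E[|X-S|] = Σ_x Σ_s |x-s| · P(X=x)P(S=s)
 = 1·0.2346 + 5·0.2254 + 5·0.2754 + 1·0.2646
 = 0.2346 + 1.127 + 1.377 + 0.2646
 = 3.0032

3.0032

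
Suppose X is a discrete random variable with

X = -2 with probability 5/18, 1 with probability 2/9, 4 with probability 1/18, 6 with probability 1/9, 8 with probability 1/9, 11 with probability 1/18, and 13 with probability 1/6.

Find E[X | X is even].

2.2

P(X is even) = 5/18 + 1/18 + 1/9 + 1/9 = 5/9.
E[X | X is even] = [(-2)·5/18 + 4·1/18 + 6·1/9 + 8·1/9] / (5/9)
 = 11/9 / (5/9)
 = 11/5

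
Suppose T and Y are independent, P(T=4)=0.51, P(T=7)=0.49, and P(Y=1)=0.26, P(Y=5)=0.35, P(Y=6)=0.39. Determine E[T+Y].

E[T+Y] = Σ_t Σ_y (t+y) · P(T=t)P(Y=y)
 = 5·0.1326 + 9·0.1785 + 10·0.1989 + 8·0.1274 + 12·0.1715 + 13·0.1911
 = 0.663 + 1.6065 + 1.989 + 1.0192 + 2.058 + 2.4843
 = 9.82

9.82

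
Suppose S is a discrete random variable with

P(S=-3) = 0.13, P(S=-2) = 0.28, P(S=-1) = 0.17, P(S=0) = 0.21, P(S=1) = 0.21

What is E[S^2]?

E[S^2] = Σ s^2·P(S=s)
 = 9·0.13 + 4·0.28 + 1·0.17 + 0·0.21 + 1·0.21
 = 1.17 + 1.12 + 0.17 + 0 + 0.21
 = 2.67

2.67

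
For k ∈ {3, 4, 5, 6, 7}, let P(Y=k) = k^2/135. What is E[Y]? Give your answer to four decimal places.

5.7407

E[Y] = Σ y·P(Y=y)
 = 3·1/15 + 4·16/135 + 5·5/27 + 6·4/15 + 7·49/135
 = 1/5 + 64/135 + 25/27 + 8/5 + 343/135
 = 155/27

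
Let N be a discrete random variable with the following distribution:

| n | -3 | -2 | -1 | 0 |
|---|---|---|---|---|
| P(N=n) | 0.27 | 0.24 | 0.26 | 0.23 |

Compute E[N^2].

3.65

E[N^2] = Σ n^2·P(N=n)
 = 9·0.27 + 4·0.24 + 1·0.26 + 0·0.23
 = 2.43 + 0.96 + 0.26 + 0
 = 3.65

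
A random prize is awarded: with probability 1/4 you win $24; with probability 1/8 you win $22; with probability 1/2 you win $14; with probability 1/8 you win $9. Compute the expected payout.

16.875

E[payout] = 24·1/4 + 22·1/8 + 14·1/2 + 9·1/8
 = 6 + 11/4 + 7 + 9/8
 = 135/8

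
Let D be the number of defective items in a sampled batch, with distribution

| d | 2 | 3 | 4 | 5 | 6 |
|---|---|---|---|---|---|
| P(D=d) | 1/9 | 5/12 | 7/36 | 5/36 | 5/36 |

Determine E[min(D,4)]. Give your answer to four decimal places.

E[min(D,4)] = Σ min(d,4)·P(D=d)
 = 2·1/9 + 3·5/12 + 4·7/36 + 4·5/36 + 4·5/36
 = 2/9 + 5/4 + 7/9 + 5/9 + 5/9
 = 121/36

3.3611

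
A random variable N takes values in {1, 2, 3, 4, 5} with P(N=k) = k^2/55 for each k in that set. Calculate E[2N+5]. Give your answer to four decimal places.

E[2N+5] = Σ (2n+5)·P(N=n)
 = 7·1/55 + 9·4/55 + 11·9/55 + 13·16/55 + 15·5/11
 = 7/55 + 36/55 + 9/5 + 208/55 + 75/11
 = 145/11

13.1818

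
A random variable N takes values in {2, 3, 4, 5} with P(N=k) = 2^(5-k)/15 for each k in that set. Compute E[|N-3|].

0.8

E[|N-3|] = Σ |n-3|·P(N=n)
 = 1·8/15 + 0·4/15 + 1·2/15 + 2·1/15
 = 8/15 + 0 + 2/15 + 2/15
 = 4/5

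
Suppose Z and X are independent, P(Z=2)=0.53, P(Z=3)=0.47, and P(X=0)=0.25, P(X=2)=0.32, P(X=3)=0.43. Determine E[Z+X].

E[Z+X] = Σ_z Σ_x (z+x) · P(Z=z)P(X=x)
 = 2·0.1325 + 4·0.1696 + 5·0.2279 + 3·0.1175 + 5·0.1504 + 6·0.2021
 = 0.265 + 0.6784 + 1.1395 + 0.3525 + 0.752 + 1.2126
 = 4.4

4.4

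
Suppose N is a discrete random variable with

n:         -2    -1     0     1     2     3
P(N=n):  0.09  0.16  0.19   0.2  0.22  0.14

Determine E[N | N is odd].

P(N is odd) = 0.16 + 0.2 + 0.14 = 0.5.
E[N | N is odd] = [(-1)·0.16 + 1·0.2 + 3·0.14] / 0.5
 = 0.46 / 0.5
 = 23/25

0.92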